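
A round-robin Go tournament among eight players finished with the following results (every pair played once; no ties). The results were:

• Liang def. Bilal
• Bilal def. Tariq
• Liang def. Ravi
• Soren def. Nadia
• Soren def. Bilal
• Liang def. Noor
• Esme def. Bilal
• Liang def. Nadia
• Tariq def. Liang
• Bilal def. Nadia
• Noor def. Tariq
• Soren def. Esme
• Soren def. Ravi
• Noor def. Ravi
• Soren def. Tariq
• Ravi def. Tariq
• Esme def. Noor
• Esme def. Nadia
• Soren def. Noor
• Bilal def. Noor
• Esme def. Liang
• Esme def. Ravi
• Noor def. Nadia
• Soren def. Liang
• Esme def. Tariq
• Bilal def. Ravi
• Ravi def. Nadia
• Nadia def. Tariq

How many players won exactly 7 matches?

1

Win totals: Ravi 2, Nadia 1, Noor 3, Liang 4, Bilal 4, Soren 7, Esme 6, Tariq 1.
Exactly 7: Soren — 1 player.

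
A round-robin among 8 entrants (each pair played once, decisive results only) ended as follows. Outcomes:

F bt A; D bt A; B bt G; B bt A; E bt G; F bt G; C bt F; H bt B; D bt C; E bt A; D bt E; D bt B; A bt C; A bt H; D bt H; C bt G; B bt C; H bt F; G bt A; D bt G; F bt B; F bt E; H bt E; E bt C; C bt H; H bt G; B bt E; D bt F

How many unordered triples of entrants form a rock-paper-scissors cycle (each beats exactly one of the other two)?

10

Win totals: A 2, B 4, C 3, D 7, E 3, F 4, G 1, H 4.
An entrant with w wins dominates both others in C(w,2) triples; summing gives 1 + 6 + 3 + 21 + 3 + 6 + 0 + 6 = 46 transitive triples.
Total triples C(8,3) = 56, so cyclic triples = 56 − 46 = 10.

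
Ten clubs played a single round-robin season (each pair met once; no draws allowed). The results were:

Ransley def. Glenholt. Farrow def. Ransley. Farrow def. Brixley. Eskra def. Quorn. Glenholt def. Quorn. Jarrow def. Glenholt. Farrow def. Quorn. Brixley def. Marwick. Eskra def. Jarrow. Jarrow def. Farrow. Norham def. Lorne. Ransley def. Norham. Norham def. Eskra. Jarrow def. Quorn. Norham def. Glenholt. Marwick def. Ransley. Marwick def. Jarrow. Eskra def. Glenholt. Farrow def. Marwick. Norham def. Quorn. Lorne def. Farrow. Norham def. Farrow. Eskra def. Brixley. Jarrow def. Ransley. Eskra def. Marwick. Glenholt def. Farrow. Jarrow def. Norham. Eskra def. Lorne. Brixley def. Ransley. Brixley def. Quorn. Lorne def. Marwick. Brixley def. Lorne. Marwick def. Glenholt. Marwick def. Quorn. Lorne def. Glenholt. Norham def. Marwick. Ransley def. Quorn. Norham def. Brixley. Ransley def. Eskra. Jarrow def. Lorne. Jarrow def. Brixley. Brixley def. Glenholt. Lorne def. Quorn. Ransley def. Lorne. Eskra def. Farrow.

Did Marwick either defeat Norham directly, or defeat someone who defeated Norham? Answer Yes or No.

Yes

Marwick did not beat Norham directly.
Marwick beat Quorn, Jarrow, Glenholt, Ransley. Of those, Jarrow beat Norham.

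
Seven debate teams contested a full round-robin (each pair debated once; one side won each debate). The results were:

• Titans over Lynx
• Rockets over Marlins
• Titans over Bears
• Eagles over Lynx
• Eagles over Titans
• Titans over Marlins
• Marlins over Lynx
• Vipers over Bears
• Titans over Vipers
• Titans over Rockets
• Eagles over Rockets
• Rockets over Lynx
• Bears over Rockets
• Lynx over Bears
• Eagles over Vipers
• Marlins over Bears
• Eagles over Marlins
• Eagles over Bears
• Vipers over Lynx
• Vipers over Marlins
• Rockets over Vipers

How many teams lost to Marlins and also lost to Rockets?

Marlins beat: Bears, Lynx.
Rockets beat: Vipers, Marlins, Lynx.
Both beat: Lynx — 1.

1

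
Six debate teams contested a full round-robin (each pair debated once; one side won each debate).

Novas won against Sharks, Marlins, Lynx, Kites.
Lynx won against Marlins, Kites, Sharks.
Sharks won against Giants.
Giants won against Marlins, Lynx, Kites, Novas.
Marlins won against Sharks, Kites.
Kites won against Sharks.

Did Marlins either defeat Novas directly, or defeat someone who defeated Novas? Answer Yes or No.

No

Marlins did not beat Novas directly.
Marlins beat Sharks, Kites, but each of them lost to Novas. No two-step path.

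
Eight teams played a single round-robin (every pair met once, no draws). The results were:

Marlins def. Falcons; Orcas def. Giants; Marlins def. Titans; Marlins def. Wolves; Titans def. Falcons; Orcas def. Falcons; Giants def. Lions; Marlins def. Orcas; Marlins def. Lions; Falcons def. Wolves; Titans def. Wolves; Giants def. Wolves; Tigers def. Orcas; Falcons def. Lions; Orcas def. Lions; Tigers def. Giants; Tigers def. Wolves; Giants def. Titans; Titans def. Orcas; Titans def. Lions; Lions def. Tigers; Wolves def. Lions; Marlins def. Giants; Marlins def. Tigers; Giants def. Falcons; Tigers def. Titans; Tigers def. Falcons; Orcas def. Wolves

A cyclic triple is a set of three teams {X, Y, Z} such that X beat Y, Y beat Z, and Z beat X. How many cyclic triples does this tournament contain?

6

Win totals: Marlins 7, Giants 4, Tigers 5, Wolves 1, Titans 4, Lions 1, Falcons 2, Orcas 4.
A team with w wins dominates both others in C(w,2) triples; summing gives 21 + 6 + 10 + 0 + 6 + 0 + 1 + 6 = 50 transitive triples.
Total triples C(8,3) = 56, so cyclic triples = 56 − 50 = 6.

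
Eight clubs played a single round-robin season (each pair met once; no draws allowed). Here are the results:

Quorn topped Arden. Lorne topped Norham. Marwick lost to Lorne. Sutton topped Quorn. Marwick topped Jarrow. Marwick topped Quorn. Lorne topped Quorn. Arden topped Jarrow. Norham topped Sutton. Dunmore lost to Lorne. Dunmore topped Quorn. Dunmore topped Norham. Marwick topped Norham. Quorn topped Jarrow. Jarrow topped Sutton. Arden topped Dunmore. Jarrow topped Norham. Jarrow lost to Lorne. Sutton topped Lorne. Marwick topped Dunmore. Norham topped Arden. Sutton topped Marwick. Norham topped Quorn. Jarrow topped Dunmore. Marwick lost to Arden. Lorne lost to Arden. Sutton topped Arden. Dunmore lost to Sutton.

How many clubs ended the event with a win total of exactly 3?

2

Win totals: Arden 4, Dunmore 2, Quorn 2, Jarrow 3, Marwick 4, Sutton 5, Norham 3, Lorne 5.
Exactly 3: Jarrow, Norham — 2 clubs.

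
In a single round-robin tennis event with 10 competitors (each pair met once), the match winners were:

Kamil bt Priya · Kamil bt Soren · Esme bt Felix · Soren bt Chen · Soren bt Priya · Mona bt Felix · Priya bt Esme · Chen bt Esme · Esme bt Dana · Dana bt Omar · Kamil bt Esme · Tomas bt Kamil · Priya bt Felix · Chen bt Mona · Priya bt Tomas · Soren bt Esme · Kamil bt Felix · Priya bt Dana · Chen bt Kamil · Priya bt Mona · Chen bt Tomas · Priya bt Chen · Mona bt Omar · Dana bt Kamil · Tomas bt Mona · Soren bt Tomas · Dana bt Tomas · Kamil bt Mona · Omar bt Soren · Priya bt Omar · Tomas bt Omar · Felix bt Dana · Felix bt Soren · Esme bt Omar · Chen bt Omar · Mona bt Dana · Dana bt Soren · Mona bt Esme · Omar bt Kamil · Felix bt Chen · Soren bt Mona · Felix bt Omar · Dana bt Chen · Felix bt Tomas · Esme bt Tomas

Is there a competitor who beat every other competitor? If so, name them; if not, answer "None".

Highest win total is Priya with 7 (out of 9 possible).
Priya lost to Soren, Kamil, so no competitor went undefeated.

None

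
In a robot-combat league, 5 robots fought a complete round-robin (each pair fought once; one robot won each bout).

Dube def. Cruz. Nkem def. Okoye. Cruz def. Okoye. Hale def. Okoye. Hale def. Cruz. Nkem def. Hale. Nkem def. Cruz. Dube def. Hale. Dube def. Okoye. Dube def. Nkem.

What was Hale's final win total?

2

Hale's results: beat Okoye, Cruz; lost to Nkem, Dube.
That is 2 wins.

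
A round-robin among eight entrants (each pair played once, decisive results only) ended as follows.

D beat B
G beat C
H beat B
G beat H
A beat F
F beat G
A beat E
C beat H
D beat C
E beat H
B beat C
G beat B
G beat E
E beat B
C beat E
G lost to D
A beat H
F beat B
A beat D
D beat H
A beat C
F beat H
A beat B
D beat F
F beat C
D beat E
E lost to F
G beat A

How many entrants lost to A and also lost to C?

2

A beat: B, C, D, E, F, H.
C beat: E, H.
Both beat: E, H — 2.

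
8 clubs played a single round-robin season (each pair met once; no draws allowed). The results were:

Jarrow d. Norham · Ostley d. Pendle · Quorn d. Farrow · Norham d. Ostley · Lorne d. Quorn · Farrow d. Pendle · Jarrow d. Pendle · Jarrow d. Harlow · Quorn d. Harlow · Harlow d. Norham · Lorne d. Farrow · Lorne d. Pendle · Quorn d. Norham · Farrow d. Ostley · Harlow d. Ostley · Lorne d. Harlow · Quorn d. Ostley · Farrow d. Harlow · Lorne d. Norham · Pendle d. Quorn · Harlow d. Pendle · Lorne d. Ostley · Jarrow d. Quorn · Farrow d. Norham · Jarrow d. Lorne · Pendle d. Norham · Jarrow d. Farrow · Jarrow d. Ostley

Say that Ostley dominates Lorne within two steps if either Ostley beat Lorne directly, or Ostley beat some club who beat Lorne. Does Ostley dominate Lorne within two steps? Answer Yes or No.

Ostley did not beat Lorne directly.
Ostley beat Pendle, but each of them lost to Lorne. No two-step path.

No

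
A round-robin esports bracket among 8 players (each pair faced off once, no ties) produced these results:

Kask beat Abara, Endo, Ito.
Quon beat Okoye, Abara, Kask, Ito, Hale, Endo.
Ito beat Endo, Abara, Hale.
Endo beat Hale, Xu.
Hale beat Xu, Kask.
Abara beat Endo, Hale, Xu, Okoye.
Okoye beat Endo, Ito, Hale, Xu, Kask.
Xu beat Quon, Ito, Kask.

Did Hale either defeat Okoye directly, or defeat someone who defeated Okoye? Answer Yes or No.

No

Hale did not beat Okoye directly.
Hale beat Xu, Kask, but each of them lost to Okoye. No two-step path.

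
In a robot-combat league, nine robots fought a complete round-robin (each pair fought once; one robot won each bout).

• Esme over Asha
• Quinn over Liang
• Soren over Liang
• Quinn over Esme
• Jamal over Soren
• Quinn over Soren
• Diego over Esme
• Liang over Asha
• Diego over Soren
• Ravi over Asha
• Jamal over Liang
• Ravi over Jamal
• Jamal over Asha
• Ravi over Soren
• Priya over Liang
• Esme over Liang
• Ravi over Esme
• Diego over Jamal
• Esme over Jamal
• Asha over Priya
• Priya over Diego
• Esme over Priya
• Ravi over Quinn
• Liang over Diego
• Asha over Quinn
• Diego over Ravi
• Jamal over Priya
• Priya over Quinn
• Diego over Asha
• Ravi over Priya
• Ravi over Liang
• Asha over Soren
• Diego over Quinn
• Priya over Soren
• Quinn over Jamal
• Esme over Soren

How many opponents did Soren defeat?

1

Soren's results: beat Liang; lost to Priya, Jamal, Diego, Quinn, Ravi, Asha, Esme.
That is 1 win.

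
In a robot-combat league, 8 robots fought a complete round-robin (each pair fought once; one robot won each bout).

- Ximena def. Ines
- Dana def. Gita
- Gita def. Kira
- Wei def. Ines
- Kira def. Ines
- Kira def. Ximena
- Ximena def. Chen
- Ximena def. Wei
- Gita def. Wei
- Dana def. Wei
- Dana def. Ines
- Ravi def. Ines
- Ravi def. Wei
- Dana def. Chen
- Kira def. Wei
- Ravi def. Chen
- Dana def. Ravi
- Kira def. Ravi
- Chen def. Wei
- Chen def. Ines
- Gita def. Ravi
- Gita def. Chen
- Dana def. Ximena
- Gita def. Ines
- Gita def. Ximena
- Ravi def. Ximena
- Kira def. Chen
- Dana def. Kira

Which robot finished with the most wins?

Win totals: Kira 5, Gita 6, Ines 0, Chen 2, Ximena 3, Dana 7, Wei 1, Ravi 4.
Dana leads with 7 wins (next highest: 6).

Dana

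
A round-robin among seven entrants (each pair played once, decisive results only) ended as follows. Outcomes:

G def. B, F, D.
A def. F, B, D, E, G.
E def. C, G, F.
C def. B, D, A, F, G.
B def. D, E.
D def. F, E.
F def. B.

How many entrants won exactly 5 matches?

Win totals: A 5, B 2, C 5, D 2, E 3, F 1, G 3.
Exactly 5: A, C — 2 entrants.

2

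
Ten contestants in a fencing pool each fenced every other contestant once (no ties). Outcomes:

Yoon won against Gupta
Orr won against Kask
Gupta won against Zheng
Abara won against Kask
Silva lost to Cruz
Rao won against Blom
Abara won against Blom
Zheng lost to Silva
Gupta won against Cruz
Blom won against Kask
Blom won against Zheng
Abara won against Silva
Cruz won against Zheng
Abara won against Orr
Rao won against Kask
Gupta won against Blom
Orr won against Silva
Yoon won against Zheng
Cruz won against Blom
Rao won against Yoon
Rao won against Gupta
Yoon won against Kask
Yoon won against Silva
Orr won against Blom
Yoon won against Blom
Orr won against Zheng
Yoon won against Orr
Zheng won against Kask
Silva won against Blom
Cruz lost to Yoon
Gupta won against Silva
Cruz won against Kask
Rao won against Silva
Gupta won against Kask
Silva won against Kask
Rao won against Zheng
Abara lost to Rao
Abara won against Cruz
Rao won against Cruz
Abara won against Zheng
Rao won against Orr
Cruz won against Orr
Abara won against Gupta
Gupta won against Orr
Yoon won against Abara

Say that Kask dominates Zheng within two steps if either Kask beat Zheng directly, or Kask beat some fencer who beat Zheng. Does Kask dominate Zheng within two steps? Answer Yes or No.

Kask did not beat Zheng directly.
Kask beat no one, so there is no intermediate fencer.

No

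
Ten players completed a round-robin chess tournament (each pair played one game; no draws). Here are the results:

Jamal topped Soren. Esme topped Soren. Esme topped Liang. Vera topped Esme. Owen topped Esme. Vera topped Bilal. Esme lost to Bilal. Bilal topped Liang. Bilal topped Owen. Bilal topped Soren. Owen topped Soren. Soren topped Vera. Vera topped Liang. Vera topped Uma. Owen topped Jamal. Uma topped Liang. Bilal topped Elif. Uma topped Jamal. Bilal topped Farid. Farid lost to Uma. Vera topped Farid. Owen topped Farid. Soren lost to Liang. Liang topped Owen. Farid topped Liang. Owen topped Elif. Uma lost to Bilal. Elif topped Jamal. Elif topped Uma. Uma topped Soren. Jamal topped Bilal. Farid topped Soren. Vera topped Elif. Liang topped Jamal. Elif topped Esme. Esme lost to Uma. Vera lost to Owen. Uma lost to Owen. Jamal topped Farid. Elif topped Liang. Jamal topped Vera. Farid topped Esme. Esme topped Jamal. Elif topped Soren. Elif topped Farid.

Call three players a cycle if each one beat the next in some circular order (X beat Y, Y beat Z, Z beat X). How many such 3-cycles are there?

Win totals: Vera 6, Soren 1, Liang 3, Owen 7, Uma 5, Jamal 4, Bilal 7, Esme 3, Farid 3, Elif 6.
A player with w wins dominates both others in C(w,2) triples; summing gives 15 + 0 + 3 + 21 + 10 + 6 + 21 + 3 + 3 + 15 = 97 transitive triples.
Total triples C(10,3) = 120, so cyclic triples = 120 − 97 = 23.

23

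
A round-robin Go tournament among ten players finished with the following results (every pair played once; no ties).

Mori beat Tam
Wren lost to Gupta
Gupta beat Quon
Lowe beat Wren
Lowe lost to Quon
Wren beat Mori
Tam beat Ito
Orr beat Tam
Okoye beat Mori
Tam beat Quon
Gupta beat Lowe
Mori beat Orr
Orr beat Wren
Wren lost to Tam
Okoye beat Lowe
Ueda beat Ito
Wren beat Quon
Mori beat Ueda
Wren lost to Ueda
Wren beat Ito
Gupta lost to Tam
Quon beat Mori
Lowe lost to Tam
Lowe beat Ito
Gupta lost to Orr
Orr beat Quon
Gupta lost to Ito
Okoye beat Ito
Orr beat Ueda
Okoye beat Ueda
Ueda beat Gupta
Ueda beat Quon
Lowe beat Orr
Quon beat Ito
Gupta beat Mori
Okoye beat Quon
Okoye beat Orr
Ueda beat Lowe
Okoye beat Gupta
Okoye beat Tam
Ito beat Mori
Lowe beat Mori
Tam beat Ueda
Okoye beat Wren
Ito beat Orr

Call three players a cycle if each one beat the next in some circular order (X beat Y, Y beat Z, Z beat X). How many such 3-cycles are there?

25

Win totals: Lowe 4, Wren 3, Ueda 5, Okoye 9, Mori 3, Quon 3, Tam 6, Gupta 4, Ito 3, Orr 5.
A player with w wins dominates both others in C(w,2) triples; summing gives 6 + 3 + 10 + 36 + 3 + 3 + 15 + 6 + 3 + 10 = 95 transitive triples.
Total triples C(10,3) = 120, so cyclic triples = 120 − 95 = 25.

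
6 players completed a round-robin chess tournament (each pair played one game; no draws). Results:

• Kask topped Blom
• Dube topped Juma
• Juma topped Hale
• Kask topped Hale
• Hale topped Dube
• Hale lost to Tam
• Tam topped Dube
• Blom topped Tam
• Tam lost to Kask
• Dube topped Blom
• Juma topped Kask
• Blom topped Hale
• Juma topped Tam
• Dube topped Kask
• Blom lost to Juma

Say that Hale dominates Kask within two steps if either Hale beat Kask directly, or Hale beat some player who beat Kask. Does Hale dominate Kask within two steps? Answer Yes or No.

Hale did not beat Kask directly.
Hale beat Dube. Of those, Dube beat Kask.

Yes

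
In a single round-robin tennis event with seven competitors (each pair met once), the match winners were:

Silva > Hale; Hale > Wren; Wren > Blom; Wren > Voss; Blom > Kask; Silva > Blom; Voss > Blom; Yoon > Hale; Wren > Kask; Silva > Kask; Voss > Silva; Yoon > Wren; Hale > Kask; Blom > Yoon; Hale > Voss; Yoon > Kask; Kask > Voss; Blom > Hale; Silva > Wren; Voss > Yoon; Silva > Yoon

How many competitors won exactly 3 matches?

Win totals: Voss 3, Yoon 3, Wren 3, Silva 5, Kask 1, Hale 3, Blom 3.
Exactly 3: Voss, Yoon, Wren, Hale, Blom — 5 competitors.

5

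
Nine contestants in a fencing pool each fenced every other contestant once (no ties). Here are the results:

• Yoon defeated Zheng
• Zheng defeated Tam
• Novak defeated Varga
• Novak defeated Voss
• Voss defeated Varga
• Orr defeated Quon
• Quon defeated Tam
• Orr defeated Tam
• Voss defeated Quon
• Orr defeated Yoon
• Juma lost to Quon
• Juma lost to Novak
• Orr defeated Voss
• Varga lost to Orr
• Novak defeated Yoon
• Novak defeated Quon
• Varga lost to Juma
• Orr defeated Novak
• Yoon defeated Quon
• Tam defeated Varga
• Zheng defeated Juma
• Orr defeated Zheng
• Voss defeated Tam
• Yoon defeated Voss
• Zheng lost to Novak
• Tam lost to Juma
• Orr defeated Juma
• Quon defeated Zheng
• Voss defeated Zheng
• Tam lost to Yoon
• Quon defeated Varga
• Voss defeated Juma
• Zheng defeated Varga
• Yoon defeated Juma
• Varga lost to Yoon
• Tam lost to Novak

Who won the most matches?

Orr

Win totals: Novak 7, Orr 8, Zheng 3, Varga 0, Quon 4, Tam 1, Yoon 6, Voss 5, Juma 2.
Orr leads with 8 wins (next highest: 7).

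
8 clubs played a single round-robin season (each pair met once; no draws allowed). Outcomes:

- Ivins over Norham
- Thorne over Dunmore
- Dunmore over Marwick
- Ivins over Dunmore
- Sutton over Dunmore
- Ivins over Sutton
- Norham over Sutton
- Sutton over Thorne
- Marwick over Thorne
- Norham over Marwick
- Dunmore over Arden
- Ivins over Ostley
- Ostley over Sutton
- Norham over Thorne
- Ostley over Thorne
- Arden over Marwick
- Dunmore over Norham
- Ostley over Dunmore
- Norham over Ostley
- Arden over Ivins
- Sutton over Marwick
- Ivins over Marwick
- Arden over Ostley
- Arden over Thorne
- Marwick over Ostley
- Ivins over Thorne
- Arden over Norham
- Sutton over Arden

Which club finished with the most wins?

Win totals: Sutton 4, Norham 4, Thorne 1, Dunmore 3, Ostley 3, Arden 5, Marwick 2, Ivins 6.
Ivins leads with 6 wins (next highest: 5).

Ivins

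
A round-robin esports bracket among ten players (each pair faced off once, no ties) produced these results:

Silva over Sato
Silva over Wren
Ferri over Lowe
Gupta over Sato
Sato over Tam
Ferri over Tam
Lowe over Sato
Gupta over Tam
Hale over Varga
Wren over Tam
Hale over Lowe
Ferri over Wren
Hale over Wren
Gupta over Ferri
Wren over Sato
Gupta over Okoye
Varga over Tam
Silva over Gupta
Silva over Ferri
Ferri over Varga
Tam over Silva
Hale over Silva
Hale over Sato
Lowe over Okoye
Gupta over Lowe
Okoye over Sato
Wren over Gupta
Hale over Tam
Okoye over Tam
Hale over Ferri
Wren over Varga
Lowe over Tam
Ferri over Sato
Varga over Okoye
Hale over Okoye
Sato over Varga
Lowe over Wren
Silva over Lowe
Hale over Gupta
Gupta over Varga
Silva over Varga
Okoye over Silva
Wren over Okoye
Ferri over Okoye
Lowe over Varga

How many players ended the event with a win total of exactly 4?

Win totals: Tam 1, Varga 2, Ferri 6, Wren 5, Sato 2, Okoye 3, Hale 9, Gupta 6, Silva 6, Lowe 5.
No player has exactly 4 wins.

0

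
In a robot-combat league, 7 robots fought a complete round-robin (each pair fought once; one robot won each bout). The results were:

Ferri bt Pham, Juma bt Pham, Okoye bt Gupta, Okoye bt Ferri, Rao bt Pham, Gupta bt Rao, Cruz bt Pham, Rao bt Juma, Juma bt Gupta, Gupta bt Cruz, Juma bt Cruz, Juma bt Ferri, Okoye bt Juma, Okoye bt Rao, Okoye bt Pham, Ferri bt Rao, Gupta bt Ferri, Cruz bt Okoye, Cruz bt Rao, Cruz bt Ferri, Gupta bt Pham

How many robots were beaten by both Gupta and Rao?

1

Gupta beat: Pham, Ferri, Cruz, Rao.
Rao beat: Pham, Juma.
Both beat: Pham — 1.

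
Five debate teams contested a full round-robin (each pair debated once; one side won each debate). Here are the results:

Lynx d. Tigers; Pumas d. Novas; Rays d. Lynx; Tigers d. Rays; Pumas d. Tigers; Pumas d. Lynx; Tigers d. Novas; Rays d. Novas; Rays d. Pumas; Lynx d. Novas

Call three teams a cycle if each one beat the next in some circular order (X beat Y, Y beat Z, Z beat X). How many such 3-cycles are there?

2

Of the C(5,3) = 10 triples, the cyclic ones are: {Pumas, Tigers, Rays}; {Lynx, Tigers, Rays}.
That is 2.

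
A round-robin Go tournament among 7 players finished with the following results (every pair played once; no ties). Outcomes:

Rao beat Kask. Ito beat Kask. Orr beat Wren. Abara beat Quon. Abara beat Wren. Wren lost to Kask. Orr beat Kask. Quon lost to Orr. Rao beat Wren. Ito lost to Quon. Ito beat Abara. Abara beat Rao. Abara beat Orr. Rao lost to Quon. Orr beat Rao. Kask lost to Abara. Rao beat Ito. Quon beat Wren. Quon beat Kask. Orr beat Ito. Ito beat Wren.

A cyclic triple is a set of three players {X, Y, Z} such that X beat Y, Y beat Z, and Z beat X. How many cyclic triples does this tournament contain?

Win totals: Abara 5, Orr 5, Quon 4, Rao 3, Kask 1, Ito 3, Wren 0.
A player with w wins dominates both others in C(w,2) triples; summing gives 10 + 10 + 6 + 3 + 0 + 3 + 0 = 32 transitive triples.
Total triples C(7,3) = 35, so cyclic triples = 35 − 32 = 3.

3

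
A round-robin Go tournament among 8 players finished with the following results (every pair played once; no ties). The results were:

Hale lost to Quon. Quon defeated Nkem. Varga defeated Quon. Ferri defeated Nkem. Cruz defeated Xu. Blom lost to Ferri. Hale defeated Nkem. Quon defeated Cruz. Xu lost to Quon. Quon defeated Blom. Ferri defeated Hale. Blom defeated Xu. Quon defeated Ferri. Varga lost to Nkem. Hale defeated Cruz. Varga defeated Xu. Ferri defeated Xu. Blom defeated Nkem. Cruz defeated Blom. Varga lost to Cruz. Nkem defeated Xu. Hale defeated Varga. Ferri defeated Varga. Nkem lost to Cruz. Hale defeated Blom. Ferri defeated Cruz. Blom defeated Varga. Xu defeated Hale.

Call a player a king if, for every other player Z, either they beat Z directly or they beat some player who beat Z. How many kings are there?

3

Ferri reaches everyone (king).
Xu cannot reach Ferri, Quon in two steps.
Quon reaches everyone (king).
Hale cannot reach Ferri in two steps.
Varga reaches everyone (king).
Nkem cannot reach Ferri, Cruz, Blom in two steps.
Cruz cannot reach Ferri in two steps.
Blom cannot reach Ferri, Cruz in two steps.
Kings: Ferri, Quon, Varga — 3.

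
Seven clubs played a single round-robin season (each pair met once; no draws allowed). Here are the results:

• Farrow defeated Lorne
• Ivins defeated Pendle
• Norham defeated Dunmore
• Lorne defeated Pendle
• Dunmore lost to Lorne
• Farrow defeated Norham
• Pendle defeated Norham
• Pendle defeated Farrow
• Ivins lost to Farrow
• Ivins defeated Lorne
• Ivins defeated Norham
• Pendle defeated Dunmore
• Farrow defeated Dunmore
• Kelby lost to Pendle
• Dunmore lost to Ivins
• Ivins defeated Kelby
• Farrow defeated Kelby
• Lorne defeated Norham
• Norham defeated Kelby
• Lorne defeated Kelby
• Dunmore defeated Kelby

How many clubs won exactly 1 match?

Win totals: Ivins 5, Pendle 4, Kelby 0, Norham 2, Dunmore 1, Farrow 5, Lorne 4.
Exactly 1: Dunmore — 1 club.

1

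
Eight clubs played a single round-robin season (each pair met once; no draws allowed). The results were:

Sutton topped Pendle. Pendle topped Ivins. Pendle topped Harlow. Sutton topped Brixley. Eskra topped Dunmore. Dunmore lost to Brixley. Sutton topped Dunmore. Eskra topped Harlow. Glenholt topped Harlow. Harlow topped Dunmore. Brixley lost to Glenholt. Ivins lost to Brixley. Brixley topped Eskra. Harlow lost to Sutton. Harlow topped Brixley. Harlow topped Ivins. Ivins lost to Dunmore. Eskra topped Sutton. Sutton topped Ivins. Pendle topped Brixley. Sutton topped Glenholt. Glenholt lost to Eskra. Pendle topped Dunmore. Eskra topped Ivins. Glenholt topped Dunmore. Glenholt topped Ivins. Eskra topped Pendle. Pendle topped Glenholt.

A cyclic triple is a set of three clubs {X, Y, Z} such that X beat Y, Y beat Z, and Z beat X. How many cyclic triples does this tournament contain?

4

Win totals: Brixley 3, Sutton 6, Ivins 0, Dunmore 1, Pendle 5, Eskra 6, Glenholt 4, Harlow 3.
A club with w wins dominates both others in C(w,2) triples; summing gives 3 + 15 + 0 + 0 + 10 + 15 + 6 + 3 = 52 transitive triples.
Total triples C(8,3) = 56, so cyclic triples = 56 − 52 = 4.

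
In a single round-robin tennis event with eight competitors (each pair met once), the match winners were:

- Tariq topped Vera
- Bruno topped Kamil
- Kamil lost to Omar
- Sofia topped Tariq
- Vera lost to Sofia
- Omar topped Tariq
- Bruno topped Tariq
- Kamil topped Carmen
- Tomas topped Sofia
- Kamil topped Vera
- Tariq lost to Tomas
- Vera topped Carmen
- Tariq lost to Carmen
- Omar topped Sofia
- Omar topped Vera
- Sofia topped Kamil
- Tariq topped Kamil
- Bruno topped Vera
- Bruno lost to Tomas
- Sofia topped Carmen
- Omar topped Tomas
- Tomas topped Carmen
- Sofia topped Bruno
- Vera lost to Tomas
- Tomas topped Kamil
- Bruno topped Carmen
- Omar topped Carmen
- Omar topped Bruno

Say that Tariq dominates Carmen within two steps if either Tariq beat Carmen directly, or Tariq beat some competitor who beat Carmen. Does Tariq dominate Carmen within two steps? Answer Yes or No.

Tariq did not beat Carmen directly.
Tariq beat Vera, Kamil. Of those, Vera beat Carmen.

Yes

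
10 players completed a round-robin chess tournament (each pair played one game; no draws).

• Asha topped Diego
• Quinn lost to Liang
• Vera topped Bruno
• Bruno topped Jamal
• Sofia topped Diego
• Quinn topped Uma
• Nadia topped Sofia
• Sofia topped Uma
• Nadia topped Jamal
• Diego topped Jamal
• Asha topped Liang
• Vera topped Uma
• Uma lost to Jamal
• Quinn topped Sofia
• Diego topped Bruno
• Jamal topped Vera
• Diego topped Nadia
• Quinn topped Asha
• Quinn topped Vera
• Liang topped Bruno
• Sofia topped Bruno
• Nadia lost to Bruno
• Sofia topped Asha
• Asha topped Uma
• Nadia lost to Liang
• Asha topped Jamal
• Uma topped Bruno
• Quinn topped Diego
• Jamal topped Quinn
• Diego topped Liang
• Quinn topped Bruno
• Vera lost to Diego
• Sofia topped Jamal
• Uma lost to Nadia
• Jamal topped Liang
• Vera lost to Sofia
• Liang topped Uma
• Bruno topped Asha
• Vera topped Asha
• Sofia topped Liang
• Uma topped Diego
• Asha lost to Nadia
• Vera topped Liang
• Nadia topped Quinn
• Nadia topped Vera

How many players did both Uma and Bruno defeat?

Uma beat: Diego, Bruno.
Bruno beat: Asha, Nadia, Jamal.
No one was beaten by both.

0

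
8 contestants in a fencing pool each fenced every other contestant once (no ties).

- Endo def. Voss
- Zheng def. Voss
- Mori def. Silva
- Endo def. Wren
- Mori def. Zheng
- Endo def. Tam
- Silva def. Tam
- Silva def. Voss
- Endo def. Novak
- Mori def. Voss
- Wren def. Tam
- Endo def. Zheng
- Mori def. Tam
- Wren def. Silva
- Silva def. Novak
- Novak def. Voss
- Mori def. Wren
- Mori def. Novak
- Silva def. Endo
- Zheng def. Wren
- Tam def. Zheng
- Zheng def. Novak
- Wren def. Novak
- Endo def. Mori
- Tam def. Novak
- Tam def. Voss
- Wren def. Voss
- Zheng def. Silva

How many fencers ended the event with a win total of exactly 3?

1

Win totals: Wren 4, Voss 0, Silva 4, Tam 3, Mori 6, Novak 1, Zheng 4, Endo 6.
Exactly 3: Tam — 1 fencer.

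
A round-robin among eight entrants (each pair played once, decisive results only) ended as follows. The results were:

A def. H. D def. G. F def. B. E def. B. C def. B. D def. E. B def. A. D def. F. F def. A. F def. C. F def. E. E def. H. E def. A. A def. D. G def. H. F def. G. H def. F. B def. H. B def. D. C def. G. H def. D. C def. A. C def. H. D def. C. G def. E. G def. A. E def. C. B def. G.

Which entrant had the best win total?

Win totals: A 2, B 4, C 4, D 4, E 4, F 5, G 3, H 2.
F leads with 5 wins (next highest: 4).

F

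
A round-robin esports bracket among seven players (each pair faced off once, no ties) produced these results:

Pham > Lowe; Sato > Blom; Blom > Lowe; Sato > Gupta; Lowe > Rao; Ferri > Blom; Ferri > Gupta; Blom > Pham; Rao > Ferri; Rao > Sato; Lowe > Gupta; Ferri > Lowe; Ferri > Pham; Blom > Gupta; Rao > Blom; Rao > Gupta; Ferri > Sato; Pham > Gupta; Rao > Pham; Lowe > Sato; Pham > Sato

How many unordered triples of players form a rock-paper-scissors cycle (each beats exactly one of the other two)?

Win totals: Blom 3, Rao 5, Gupta 0, Lowe 3, Ferri 5, Sato 2, Pham 3.
A player with w wins dominates both others in C(w,2) triples; summing gives 3 + 10 + 0 + 3 + 10 + 1 + 3 = 30 transitive triples.
Total triples C(7,3) = 35, so cyclic triples = 35 − 30 = 5.

5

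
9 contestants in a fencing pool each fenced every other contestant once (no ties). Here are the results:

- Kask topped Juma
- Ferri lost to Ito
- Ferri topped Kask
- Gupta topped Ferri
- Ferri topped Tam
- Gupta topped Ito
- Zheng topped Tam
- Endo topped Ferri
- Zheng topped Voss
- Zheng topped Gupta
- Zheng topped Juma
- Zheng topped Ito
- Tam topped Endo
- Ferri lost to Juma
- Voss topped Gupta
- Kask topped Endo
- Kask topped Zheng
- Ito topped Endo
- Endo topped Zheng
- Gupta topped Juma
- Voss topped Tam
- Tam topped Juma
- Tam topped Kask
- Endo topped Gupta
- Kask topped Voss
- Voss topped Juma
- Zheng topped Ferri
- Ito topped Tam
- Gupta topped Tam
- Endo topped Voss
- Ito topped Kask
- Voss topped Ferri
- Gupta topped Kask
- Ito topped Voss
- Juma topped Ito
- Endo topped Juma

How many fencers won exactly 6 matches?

1

Win totals: Tam 3, Gupta 5, Endo 5, Kask 4, Ferri 2, Ito 5, Juma 2, Voss 4, Zheng 6.
Exactly 6: Zheng — 1 fencer.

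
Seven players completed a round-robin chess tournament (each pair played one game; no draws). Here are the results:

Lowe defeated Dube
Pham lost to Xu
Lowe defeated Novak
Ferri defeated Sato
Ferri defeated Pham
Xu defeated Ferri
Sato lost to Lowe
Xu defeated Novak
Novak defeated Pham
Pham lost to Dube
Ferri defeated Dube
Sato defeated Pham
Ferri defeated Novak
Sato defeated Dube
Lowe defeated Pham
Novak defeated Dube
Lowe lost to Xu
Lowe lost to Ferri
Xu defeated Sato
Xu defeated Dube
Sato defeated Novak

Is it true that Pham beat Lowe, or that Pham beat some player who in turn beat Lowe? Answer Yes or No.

Pham did not beat Lowe directly.
Pham beat no one, so there is no intermediate player.

No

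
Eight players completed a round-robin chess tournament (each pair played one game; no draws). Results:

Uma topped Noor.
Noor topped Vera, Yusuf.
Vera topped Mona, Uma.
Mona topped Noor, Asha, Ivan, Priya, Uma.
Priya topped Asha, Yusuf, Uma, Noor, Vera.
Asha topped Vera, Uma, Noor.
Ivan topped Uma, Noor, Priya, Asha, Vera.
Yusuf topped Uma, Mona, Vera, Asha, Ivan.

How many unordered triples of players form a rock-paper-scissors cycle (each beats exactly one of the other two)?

11

Win totals: Noor 2, Priya 5, Mona 5, Uma 1, Yusuf 5, Asha 3, Ivan 5, Vera 2.
A player with w wins dominates both others in C(w,2) triples; summing gives 1 + 10 + 10 + 0 + 10 + 3 + 10 + 1 = 45 transitive triples.
Total triples C(8,3) = 56, so cyclic triples = 56 − 45 = 11.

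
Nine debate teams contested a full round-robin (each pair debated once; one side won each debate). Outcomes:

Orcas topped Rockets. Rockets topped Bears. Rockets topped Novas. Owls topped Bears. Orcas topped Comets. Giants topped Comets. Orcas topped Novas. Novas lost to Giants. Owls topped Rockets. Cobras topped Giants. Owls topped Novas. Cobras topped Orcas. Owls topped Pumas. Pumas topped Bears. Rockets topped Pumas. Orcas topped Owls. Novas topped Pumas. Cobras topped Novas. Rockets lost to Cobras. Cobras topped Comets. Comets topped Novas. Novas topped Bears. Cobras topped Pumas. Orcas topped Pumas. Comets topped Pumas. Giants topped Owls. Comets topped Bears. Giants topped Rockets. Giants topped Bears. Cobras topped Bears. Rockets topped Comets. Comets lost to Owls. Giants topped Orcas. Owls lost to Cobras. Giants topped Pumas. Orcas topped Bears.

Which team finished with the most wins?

Win totals: Owls 5, Comets 3, Bears 0, Giants 7, Orcas 6, Novas 2, Rockets 4, Cobras 8, Pumas 1.
Cobras leads with 8 wins (next highest: 7).

Cobras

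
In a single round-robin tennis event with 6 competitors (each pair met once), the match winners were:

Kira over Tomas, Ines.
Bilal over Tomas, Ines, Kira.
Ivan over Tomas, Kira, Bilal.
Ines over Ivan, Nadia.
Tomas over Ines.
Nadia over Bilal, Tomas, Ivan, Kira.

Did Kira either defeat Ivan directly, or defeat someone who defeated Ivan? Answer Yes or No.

Kira did not beat Ivan directly.
Kira beat Ines, Tomas. Of those, Ines beat Ivan.

Yes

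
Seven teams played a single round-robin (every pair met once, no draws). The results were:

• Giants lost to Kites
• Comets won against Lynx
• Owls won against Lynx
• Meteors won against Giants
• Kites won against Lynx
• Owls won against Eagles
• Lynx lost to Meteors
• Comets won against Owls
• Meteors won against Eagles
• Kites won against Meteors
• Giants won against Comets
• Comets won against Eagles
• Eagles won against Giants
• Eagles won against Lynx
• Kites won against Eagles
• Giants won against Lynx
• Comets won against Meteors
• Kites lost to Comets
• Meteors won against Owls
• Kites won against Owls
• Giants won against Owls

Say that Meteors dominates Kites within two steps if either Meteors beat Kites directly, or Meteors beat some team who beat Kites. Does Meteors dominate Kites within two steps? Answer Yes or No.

Meteors did not beat Kites directly.
Meteors beat Giants, Lynx, Owls, Eagles, but each of them lost to Kites. No two-step path.

No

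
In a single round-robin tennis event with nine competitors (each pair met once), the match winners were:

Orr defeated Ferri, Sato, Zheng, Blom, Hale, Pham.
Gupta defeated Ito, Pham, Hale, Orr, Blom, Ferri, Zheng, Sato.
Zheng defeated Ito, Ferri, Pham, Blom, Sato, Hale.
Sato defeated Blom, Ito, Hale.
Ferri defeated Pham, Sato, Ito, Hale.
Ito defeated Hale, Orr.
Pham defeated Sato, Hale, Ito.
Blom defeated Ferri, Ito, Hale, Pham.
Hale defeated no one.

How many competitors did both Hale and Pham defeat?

0

Hale beat: no one.
Pham beat: Hale, Ito, Sato.
No one was beaten by both.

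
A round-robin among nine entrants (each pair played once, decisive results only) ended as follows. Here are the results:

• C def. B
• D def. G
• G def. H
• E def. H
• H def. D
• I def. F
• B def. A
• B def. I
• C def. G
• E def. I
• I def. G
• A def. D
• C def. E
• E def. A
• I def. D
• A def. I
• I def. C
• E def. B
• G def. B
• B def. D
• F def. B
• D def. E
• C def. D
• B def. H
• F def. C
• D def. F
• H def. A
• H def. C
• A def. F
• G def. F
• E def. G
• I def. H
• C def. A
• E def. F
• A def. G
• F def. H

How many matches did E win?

E's results: beat A, B, F, G, H, I; lost to C, D.
That is 6 wins.

6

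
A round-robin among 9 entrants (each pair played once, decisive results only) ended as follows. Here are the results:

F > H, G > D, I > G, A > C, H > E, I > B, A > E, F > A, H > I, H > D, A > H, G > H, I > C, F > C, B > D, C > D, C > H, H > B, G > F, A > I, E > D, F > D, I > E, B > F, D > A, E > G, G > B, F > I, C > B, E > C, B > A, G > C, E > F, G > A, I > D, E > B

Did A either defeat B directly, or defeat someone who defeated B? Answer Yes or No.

Yes

A did not beat B directly.
A beat C, E, H, I. Of those, C beat B.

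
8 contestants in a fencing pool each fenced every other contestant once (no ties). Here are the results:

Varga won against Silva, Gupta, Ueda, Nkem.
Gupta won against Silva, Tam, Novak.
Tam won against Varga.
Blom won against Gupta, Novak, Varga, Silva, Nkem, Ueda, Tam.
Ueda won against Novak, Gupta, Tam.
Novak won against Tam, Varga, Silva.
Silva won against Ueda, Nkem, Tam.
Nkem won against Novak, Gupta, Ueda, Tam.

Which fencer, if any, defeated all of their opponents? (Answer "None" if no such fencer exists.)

Blom

Blom has 7 wins out of 7 opponents — a perfect record.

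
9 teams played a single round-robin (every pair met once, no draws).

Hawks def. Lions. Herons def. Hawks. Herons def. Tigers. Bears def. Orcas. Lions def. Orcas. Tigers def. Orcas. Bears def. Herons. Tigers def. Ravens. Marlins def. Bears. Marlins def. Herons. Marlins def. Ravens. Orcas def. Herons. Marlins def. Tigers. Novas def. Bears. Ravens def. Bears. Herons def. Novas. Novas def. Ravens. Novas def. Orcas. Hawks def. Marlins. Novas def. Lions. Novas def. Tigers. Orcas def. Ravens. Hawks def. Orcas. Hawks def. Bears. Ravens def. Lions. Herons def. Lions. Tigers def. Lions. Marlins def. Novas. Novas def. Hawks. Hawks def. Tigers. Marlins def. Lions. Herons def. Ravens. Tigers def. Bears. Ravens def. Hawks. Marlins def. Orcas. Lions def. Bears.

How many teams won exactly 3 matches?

1

Win totals: Lions 2, Orcas 2, Bears 2, Novas 6, Ravens 3, Tigers 4, Marlins 7, Herons 5, Hawks 5.
Exactly 3: Ravens — 1 team.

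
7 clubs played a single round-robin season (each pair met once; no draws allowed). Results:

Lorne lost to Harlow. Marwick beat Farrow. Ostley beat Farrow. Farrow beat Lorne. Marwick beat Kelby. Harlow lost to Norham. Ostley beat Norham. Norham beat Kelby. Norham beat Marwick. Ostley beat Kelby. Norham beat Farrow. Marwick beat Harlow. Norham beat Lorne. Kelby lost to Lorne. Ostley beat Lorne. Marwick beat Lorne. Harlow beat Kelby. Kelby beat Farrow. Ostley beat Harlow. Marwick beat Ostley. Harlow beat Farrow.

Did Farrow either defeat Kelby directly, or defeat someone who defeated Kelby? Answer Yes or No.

Farrow did not beat Kelby directly.
Farrow beat Lorne. Of those, Lorne beat Kelby.

Yes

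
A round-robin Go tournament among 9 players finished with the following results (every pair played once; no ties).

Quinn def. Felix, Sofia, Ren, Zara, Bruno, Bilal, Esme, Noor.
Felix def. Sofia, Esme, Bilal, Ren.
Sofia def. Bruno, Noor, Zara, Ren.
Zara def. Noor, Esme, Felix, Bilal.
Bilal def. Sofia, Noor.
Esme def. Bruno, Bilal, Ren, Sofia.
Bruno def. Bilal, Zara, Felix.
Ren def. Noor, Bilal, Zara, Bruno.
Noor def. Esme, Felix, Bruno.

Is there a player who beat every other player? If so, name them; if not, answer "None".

Quinn

Quinn has 8 wins out of 8 opponents — a perfect record.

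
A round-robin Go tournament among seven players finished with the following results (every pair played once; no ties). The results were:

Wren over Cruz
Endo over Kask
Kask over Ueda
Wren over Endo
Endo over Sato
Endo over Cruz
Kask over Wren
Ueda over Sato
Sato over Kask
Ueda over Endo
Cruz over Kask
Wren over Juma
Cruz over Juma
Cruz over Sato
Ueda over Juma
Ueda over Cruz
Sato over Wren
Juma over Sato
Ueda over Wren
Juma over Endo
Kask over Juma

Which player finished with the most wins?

Ueda

Win totals: Wren 3, Juma 2, Endo 3, Sato 2, Ueda 5, Kask 3, Cruz 3.
Ueda leads with 5 wins (next highest: 3).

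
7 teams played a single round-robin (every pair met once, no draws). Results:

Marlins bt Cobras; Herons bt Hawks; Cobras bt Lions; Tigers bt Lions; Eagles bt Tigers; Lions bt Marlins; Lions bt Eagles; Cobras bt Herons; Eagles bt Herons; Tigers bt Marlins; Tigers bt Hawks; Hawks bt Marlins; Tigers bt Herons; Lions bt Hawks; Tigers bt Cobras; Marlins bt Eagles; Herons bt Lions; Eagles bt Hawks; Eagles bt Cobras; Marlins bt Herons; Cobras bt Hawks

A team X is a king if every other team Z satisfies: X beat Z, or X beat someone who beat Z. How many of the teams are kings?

Cobras cannot reach Tigers in two steps.
Hawks cannot reach Lions, Tigers in two steps.
Eagles reaches everyone (king).
Marlins reaches everyone (king).
Herons cannot reach Cobras, Tigers in two steps.
Lions reaches everyone (king).
Tigers reaches everyone (king).
Kings: Eagles, Marlins, Lions, Tigers — 4.

4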